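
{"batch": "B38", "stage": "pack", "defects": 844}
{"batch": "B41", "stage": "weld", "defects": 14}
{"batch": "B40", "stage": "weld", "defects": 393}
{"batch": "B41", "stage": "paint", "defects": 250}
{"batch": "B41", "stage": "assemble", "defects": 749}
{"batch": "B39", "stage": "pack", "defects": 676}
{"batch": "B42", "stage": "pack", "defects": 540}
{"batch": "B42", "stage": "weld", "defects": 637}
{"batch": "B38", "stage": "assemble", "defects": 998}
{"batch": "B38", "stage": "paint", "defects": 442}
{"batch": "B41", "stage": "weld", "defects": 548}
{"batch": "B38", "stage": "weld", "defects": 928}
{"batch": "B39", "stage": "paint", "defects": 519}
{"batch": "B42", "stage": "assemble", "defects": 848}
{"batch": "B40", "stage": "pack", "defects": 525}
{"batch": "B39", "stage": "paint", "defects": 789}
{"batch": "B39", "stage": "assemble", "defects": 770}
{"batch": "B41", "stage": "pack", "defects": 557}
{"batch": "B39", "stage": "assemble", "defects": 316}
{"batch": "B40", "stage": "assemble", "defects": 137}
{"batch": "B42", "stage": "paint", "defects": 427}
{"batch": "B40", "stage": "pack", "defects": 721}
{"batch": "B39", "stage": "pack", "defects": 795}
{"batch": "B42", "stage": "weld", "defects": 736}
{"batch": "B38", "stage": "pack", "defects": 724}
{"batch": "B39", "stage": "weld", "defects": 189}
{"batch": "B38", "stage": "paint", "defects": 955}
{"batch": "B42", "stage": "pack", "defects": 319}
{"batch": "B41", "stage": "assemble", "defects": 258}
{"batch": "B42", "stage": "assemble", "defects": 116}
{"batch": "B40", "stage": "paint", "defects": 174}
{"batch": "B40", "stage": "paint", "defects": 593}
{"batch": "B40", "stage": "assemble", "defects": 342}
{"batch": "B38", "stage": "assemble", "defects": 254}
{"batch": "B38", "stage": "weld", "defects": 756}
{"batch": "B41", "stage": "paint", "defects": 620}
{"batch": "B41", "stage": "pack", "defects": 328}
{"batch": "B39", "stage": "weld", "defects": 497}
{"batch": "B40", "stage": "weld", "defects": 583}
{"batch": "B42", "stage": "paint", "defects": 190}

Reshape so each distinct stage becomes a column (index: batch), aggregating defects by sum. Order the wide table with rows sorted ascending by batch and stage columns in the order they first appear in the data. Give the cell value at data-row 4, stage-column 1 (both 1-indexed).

With rows sorted ascending by batch, row 4 is batch=B41. stage columns in first-appearance order: pack, weld, paint, assemble; column 1 is pack.
Long rows with batch=B41, stage=pack: 557 + 328 = 885.

885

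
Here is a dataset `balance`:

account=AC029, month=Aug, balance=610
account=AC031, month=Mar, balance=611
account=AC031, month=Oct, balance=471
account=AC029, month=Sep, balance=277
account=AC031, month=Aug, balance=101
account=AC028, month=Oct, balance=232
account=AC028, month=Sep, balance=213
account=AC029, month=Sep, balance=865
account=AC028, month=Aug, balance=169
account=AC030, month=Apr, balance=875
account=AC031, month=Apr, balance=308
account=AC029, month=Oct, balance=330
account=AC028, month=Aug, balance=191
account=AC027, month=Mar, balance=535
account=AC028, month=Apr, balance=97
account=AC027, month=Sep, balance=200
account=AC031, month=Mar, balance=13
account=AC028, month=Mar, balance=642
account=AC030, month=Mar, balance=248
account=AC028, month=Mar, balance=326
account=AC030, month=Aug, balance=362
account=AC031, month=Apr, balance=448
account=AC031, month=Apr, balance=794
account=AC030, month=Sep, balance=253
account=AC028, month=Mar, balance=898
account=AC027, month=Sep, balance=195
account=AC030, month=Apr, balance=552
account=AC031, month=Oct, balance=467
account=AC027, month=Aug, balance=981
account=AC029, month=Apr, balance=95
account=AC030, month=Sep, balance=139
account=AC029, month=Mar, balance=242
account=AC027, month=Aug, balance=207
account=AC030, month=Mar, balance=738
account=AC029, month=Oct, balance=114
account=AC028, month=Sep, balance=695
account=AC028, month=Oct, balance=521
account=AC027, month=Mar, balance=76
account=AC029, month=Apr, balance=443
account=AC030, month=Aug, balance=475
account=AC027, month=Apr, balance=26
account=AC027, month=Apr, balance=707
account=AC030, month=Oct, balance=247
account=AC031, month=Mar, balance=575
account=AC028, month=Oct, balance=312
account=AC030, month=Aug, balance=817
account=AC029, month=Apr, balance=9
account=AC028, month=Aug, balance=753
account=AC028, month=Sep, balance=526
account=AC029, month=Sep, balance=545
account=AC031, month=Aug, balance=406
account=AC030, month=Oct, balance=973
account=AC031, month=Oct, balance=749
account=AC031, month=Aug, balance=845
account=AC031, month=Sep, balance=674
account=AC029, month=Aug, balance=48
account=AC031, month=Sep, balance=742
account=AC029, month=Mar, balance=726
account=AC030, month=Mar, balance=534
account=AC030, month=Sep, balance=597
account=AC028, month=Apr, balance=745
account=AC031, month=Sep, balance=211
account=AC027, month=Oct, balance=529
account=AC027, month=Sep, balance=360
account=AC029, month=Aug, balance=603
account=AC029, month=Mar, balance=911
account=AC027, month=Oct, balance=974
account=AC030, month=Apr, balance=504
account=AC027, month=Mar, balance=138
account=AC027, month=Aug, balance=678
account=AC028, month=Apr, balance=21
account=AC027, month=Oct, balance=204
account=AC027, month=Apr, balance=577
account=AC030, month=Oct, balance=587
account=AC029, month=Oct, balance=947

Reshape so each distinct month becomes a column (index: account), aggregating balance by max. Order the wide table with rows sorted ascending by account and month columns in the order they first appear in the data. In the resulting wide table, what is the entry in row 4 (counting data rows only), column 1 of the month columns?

817

With rows sorted ascending by account, row 4 is account=AC030. month columns in first-appearance order: Aug, Mar, Oct, Sep, Apr; column 1 is Aug.
Long rows with account=AC030, month=Aug: max(362, 475, 817) = 817.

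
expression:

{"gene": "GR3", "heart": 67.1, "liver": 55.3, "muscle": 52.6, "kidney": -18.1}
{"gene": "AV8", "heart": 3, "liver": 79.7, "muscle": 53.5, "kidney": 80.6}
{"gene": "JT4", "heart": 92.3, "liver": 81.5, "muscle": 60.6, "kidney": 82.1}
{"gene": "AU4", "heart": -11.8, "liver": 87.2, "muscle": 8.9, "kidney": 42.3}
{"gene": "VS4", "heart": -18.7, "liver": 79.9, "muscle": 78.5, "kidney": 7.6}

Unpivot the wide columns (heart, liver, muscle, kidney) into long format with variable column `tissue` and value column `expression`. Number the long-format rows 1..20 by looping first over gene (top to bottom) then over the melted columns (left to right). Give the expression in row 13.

-11.8

20 rows total (5 × 4). Row 13: index ⌊(13-1)/4⌋ = 3 into gene → AU4; (13-1) mod 4 = 0 into the melted columns → heart.
So row 13 is (AU4, heart, -11.8); expression = -11.8.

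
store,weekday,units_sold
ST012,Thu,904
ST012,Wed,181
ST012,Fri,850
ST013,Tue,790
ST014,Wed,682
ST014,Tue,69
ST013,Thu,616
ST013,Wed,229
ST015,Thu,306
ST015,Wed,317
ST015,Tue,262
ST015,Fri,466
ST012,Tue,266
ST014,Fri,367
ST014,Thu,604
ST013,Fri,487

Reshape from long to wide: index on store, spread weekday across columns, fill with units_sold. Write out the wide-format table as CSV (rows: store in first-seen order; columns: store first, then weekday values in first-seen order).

store,Thu,Wed,Fri,Tue
ST012,904,181,850,266
ST013,616,229,487,790
ST014,604,682,367,69
ST015,306,317,466,262

Columns: store plus the 4 distinct weekday values (Thu, Wed, Fri, Tue).
For example, row ST012 column Thu takes units_sold=904 from the long row (ST012, Thu).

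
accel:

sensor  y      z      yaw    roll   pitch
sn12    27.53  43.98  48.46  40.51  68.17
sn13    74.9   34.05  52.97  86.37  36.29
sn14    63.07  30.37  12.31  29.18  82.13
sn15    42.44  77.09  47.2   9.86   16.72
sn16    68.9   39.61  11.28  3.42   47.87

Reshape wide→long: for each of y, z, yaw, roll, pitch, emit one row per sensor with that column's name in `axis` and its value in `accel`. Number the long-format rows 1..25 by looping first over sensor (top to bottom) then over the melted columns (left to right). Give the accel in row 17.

77.09

25 rows total (5 × 5). Row 17: index ⌊(17-1)/5⌋ = 3 into sensor → sn15; (17-1) mod 5 = 1 into the melted columns → z.
So row 17 is (sn15, z, 77.09); accel = 77.09.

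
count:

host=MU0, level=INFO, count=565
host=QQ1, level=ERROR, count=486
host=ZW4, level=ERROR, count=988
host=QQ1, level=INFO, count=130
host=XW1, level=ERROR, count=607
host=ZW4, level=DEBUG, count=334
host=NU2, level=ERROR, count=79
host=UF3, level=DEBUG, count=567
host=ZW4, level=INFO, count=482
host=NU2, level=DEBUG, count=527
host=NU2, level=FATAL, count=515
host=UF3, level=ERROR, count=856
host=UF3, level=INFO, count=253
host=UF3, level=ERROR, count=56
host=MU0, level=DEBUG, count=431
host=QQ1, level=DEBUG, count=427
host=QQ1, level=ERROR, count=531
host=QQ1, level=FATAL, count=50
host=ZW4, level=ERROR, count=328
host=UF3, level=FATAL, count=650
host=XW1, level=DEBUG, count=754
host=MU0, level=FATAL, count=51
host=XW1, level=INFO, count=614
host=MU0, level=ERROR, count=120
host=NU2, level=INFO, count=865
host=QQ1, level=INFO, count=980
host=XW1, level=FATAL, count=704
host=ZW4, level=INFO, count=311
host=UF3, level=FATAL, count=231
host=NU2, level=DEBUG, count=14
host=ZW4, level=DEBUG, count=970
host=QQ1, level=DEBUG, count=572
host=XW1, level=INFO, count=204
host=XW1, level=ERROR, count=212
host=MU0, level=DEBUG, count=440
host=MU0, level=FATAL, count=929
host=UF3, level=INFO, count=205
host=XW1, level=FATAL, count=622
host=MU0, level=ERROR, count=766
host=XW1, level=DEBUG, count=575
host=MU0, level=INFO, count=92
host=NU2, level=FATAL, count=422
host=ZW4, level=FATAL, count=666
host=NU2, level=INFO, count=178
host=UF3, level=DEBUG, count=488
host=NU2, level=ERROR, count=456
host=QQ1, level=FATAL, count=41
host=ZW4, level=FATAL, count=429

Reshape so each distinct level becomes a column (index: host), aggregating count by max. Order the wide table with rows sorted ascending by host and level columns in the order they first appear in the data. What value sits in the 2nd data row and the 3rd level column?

With rows sorted ascending by host, row 2 is host=NU2. level columns in first-appearance order: INFO, ERROR, DEBUG, FATAL; column 3 is DEBUG.
Long rows with host=NU2, level=DEBUG: max(527, 14) = 527.

527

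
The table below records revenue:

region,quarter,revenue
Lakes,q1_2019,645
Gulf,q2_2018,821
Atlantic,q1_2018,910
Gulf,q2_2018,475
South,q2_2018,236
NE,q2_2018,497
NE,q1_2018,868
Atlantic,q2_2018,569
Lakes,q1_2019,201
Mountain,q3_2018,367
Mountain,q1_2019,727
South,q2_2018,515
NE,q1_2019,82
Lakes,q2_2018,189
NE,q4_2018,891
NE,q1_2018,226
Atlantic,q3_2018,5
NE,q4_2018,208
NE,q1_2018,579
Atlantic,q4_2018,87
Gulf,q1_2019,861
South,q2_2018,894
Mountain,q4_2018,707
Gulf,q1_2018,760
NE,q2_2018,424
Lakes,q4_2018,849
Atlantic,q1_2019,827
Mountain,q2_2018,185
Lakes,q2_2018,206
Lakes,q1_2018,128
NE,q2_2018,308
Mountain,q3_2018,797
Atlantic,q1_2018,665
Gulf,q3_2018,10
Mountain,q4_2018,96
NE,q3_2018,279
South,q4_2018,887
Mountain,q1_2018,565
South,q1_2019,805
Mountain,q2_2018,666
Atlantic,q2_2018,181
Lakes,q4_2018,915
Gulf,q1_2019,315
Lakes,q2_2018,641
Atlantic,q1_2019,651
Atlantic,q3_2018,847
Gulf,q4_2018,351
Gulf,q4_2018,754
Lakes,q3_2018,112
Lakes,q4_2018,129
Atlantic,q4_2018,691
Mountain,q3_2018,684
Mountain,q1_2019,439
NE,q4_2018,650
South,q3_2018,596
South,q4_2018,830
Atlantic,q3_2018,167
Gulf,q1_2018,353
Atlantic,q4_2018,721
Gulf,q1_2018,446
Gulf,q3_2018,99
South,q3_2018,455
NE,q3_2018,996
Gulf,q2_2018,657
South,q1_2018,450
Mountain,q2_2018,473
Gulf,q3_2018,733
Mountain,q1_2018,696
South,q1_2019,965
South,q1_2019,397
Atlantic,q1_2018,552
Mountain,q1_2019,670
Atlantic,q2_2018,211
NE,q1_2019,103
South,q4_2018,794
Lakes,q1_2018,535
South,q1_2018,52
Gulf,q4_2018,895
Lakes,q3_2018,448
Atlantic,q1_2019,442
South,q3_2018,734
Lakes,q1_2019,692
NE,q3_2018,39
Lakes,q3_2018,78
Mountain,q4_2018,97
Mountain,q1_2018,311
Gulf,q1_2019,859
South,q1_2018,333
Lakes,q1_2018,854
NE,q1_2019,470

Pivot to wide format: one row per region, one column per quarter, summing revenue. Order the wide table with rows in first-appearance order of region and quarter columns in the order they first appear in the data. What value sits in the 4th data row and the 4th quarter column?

1785

With rows in first-appearance order of region, row 4 is region=South. quarter columns in first-appearance order: q1_2019, q2_2018, q1_2018, q3_2018, q4_2018; column 4 is q3_2018.
Long rows with region=South, quarter=q3_2018: 596 + 455 + 734 = 1785.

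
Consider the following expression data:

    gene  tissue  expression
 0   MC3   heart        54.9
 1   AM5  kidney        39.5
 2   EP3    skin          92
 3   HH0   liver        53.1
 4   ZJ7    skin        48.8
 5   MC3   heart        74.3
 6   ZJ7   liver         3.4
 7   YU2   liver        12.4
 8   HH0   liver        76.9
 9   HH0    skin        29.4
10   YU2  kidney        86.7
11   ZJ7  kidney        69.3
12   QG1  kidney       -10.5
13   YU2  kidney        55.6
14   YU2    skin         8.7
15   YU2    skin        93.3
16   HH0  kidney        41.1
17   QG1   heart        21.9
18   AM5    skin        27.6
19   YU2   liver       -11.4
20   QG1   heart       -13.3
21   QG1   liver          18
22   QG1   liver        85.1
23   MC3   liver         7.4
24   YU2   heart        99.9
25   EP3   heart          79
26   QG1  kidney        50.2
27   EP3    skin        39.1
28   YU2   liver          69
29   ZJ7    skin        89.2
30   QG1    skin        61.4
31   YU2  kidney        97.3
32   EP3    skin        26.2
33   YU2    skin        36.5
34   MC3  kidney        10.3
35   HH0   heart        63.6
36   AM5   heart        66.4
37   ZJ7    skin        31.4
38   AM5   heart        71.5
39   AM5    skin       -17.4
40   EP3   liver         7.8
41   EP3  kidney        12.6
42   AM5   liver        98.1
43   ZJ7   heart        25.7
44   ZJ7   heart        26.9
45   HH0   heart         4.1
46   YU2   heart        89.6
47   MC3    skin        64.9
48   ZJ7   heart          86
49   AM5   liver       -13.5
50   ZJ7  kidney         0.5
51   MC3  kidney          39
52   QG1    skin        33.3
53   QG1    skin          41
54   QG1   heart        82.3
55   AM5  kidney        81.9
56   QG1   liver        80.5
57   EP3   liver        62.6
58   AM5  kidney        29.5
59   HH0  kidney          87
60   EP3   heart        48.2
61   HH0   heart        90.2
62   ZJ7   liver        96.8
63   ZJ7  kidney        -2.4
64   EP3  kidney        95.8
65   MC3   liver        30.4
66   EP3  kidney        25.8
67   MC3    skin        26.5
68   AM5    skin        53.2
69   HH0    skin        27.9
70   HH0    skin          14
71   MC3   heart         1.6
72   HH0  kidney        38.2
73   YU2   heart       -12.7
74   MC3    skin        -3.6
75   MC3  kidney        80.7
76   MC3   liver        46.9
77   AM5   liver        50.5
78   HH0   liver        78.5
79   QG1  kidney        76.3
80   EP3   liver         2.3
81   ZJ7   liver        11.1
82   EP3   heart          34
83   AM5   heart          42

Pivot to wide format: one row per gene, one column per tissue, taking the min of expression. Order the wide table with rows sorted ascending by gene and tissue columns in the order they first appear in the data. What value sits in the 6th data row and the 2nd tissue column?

With rows sorted ascending by gene, row 6 is gene=YU2. tissue columns in first-appearance order: heart, kidney, skin, liver; column 2 is kidney.
Long rows with gene=YU2, tissue=kidney: min(86.7, 55.6, 97.3) = 55.6.

55.6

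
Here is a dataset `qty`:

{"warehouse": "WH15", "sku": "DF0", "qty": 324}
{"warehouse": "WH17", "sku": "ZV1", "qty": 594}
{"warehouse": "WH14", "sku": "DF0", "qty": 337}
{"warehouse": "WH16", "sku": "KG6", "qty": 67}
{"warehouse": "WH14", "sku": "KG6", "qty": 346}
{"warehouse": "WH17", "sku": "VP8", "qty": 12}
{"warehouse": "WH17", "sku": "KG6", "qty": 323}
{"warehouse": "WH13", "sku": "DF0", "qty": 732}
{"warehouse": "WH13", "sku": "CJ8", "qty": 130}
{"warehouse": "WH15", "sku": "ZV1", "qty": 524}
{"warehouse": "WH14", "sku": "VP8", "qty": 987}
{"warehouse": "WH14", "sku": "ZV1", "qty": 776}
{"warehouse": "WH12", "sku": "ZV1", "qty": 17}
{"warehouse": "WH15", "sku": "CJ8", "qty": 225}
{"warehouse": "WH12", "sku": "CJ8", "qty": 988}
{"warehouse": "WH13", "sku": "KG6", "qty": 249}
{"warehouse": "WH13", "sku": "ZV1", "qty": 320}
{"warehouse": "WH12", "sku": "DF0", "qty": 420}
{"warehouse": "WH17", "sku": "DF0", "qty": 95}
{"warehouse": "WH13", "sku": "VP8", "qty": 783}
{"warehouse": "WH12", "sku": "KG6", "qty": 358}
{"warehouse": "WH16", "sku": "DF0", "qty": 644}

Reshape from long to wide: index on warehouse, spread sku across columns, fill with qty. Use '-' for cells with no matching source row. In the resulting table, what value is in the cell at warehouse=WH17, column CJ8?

No long-format row has warehouse=WH17 and sku=CJ8, so the cell is -.

-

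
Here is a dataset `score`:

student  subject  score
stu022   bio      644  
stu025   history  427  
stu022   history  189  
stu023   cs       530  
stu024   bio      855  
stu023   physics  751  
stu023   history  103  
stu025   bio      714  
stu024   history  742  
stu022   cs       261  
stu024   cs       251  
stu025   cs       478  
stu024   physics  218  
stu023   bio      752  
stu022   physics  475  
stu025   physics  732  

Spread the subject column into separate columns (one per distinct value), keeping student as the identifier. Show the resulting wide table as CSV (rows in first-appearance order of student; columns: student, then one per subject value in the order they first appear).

Columns: student plus the 4 distinct subject values (bio, history, cs, physics).
For example, row stu022 column bio takes score=644 from the long row (stu022, bio).

student,bio,history,cs,physics
stu022,644,189,261,475
stu025,714,427,478,732
stu023,752,103,530,751
stu024,855,742,251,218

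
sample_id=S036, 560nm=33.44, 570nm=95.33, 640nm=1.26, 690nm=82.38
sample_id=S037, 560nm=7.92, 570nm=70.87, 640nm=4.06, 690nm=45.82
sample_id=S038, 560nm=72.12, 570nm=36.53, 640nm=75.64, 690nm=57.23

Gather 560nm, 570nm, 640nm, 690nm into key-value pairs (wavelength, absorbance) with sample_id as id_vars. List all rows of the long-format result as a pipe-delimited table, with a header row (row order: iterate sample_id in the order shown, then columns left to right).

Each (sample_id, column) pair becomes one row: 3 × 4 = 12 rows.
For example, (S036, 560nm) → absorbance=33.44.

| sample_id | wavelength | absorbance |
| S036 | 560nm | 33.44 |
| S036 | 570nm | 95.33 |
| S036 | 640nm | 1.26 |
| S036 | 690nm | 82.38 |
| S037 | 560nm | 7.92 |
| S037 | 570nm | 70.87 |
| S037 | 640nm | 4.06 |
| S037 | 690nm | 45.82 |
| S038 | 560nm | 72.12 |
| S038 | 570nm | 36.53 |
| S038 | 640nm | 75.64 |
| S038 | 690nm | 57.23 |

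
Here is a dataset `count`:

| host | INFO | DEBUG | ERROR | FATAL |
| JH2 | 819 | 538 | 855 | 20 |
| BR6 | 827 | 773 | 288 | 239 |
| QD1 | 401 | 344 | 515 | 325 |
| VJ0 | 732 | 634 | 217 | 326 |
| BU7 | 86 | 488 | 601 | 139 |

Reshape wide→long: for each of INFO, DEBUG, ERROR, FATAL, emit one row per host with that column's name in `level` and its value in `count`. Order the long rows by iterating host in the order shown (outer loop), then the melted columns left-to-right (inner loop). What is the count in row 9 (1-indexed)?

20 rows total (5 × 4). Row 9: index ⌊(9-1)/4⌋ = 2 into host → QD1; (9-1) mod 4 = 0 into the melted columns → INFO.
So row 9 is (QD1, INFO, 401); count = 401.

401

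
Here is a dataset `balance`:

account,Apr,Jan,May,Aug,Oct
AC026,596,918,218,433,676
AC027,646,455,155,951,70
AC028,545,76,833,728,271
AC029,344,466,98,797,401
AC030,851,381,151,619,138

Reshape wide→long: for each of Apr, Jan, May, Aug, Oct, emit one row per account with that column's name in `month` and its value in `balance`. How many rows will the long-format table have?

5 account values × 5 melted columns = 25 rows.

25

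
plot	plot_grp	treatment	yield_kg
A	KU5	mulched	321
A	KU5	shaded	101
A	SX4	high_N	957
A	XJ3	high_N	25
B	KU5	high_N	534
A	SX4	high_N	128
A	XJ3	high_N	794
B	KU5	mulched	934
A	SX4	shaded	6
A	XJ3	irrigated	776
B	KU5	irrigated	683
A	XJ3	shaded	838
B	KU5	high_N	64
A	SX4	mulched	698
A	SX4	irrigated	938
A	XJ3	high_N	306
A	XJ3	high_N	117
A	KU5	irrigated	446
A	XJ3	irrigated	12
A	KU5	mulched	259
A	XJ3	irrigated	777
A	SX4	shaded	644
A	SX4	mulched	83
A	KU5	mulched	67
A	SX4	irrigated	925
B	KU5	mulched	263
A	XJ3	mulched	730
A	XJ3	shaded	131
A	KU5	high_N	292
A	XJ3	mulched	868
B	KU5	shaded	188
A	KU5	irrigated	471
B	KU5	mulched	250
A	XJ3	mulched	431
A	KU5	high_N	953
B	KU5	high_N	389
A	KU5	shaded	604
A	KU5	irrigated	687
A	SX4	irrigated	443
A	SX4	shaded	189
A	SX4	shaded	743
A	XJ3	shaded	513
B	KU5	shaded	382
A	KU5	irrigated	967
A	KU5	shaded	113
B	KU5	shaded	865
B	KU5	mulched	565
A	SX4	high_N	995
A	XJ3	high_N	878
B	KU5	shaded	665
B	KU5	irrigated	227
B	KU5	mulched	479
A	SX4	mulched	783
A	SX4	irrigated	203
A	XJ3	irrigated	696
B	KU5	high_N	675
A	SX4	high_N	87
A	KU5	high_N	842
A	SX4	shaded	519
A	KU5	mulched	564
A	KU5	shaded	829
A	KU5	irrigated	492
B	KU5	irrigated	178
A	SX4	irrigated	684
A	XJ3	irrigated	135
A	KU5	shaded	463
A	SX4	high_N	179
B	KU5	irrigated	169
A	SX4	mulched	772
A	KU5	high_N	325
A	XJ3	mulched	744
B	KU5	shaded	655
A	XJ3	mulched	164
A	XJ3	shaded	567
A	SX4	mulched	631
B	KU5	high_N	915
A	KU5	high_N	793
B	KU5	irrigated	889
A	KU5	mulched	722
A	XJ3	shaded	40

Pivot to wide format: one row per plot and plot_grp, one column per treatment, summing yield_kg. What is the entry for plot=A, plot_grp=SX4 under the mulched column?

Rows with plot=A, plot_grp=SX4 and treatment=mulched: yield_kg values are 698, 83, 783, 772, 631.
698 + 83 + 783 + 772 + 631 = 2967.

2967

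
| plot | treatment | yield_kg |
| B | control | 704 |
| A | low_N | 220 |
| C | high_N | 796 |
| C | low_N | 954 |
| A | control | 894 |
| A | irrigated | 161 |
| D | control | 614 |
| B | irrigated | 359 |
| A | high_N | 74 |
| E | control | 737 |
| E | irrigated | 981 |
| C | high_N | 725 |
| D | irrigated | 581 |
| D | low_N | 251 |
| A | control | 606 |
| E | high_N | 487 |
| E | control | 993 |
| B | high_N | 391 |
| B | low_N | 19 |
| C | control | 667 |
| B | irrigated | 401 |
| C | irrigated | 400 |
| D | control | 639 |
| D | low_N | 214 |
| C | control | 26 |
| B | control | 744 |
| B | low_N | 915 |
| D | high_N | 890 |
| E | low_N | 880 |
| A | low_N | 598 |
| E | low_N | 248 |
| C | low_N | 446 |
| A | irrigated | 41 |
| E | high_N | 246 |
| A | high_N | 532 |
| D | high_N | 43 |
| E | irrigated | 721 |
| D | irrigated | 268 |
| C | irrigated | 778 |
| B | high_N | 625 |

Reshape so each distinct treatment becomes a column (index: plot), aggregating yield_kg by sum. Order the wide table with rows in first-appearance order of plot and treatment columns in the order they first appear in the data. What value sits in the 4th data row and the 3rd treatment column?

With rows in first-appearance order of plot, row 4 is plot=D. treatment columns in first-appearance order: control, low_N, high_N, irrigated; column 3 is high_N.
Long rows with plot=D, treatment=high_N: 890 + 43 = 933.

933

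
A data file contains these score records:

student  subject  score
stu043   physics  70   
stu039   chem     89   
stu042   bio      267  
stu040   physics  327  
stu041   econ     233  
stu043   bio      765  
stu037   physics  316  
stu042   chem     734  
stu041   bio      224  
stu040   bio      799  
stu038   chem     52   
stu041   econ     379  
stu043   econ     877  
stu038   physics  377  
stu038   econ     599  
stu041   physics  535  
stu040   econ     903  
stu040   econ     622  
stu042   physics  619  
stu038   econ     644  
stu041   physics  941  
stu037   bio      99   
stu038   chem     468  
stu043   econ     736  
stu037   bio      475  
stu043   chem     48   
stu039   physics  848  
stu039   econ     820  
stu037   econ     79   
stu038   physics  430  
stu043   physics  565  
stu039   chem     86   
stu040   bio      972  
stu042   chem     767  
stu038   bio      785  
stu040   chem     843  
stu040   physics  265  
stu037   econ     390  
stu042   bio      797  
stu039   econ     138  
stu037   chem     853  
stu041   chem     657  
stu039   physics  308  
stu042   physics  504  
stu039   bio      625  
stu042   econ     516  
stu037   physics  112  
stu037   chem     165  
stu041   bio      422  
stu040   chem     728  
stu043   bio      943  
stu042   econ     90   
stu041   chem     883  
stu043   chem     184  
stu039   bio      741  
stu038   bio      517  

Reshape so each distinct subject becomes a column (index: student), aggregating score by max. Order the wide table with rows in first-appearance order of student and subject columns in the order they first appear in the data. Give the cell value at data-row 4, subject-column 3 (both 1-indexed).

972

With rows in first-appearance order of student, row 4 is student=stu040. subject columns in first-appearance order: physics, chem, bio, econ; column 3 is bio.
Long rows with student=stu040, subject=bio: max(799, 972) = 972.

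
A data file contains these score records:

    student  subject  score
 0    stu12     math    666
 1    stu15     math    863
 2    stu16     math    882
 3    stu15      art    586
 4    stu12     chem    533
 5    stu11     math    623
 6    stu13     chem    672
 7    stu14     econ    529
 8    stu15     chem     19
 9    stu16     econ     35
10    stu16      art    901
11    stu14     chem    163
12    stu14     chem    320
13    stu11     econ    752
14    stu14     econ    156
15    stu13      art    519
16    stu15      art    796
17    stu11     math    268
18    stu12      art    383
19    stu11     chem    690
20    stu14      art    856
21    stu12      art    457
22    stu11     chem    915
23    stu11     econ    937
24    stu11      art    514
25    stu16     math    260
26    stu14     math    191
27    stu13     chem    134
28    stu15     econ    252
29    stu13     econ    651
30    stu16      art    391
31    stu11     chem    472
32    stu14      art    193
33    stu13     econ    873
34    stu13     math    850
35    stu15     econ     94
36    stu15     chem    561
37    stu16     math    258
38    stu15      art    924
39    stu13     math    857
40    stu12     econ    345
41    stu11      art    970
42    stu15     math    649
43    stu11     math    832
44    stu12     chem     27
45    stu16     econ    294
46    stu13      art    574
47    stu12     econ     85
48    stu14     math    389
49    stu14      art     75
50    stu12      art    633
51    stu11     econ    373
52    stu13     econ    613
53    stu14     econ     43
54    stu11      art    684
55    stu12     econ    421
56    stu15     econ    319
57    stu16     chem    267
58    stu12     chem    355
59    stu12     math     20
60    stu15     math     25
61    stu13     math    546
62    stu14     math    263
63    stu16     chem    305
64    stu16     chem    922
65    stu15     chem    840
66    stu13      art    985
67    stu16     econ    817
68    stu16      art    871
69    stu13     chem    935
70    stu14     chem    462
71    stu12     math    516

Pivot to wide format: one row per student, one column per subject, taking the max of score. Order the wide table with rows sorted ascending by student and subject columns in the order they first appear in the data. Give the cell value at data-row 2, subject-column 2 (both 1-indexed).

633

With rows sorted ascending by student, row 2 is student=stu12. subject columns in first-appearance order: math, art, chem, econ; column 2 is art.
Long rows with student=stu12, subject=art: max(383, 457, 633) = 633.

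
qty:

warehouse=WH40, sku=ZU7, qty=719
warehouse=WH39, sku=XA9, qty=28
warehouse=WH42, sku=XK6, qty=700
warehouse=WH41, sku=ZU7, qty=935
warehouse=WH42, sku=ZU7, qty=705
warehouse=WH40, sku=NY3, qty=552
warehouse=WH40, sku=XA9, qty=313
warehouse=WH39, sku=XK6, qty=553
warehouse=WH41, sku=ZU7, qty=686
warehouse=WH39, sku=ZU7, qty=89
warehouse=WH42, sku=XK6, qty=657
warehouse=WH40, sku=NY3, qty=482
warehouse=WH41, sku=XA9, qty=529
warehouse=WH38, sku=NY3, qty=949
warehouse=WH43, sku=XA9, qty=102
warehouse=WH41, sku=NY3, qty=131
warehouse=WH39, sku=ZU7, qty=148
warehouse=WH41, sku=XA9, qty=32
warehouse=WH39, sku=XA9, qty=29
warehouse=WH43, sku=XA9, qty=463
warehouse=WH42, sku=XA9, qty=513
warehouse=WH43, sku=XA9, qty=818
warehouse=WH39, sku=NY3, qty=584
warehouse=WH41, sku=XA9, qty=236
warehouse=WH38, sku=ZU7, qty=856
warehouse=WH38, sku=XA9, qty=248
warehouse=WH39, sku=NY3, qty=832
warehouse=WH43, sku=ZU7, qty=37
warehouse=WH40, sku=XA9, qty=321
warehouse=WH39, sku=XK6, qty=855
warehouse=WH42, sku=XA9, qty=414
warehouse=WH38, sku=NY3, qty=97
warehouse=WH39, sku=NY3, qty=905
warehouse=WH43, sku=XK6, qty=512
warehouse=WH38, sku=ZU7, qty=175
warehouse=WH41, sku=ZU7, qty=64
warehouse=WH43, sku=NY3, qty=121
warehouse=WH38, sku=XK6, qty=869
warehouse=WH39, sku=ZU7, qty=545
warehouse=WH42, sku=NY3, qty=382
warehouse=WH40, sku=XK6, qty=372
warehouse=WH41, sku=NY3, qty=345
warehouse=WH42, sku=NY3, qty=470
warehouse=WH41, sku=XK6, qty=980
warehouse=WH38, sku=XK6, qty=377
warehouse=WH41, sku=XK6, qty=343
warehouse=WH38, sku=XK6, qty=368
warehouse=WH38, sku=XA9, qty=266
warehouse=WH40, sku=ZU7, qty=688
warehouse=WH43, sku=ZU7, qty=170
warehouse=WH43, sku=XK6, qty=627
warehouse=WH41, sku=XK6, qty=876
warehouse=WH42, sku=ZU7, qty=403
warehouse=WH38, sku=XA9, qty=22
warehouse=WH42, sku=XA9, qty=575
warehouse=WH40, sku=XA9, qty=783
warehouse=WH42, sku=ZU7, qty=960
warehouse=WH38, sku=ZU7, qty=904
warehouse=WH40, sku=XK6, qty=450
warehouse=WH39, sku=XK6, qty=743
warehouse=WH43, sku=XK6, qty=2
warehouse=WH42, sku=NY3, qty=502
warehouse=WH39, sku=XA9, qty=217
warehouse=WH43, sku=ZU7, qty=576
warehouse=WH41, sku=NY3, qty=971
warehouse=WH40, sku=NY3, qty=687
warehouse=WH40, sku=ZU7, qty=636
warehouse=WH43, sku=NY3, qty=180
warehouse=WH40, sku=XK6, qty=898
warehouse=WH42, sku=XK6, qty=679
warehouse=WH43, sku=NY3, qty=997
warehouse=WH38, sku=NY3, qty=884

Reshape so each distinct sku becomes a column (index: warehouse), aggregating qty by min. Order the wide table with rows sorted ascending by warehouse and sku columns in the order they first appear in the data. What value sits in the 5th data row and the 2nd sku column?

With rows sorted ascending by warehouse, row 5 is warehouse=WH42. sku columns in first-appearance order: ZU7, XA9, XK6, NY3; column 2 is XA9.
Long rows with warehouse=WH42, sku=XA9: min(513, 414, 575) = 414.

414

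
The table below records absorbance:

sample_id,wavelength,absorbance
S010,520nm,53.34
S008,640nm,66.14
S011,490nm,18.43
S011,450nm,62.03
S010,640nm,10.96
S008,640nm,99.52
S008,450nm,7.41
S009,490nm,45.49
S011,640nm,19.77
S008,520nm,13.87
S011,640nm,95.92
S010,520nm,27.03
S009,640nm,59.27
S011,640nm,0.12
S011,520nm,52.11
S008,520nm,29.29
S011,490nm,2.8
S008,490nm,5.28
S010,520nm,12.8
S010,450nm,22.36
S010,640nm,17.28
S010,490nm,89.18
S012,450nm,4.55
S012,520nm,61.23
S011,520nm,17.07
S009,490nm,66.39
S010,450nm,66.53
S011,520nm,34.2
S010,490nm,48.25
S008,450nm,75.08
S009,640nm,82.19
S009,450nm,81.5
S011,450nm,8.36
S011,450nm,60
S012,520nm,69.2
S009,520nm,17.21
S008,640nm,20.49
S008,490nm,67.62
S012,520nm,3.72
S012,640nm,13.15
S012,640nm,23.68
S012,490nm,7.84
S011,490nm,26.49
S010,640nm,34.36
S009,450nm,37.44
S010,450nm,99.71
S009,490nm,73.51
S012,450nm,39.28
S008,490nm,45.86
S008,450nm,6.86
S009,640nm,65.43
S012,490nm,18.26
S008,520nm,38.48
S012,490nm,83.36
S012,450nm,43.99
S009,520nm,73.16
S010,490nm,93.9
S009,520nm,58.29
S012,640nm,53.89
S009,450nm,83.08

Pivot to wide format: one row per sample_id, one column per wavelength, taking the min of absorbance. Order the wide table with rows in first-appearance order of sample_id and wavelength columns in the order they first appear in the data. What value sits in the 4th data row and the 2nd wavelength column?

59.27

With rows in first-appearance order of sample_id, row 4 is sample_id=S009. wavelength columns in first-appearance order: 520nm, 640nm, 490nm, 450nm; column 2 is 640nm.
Long rows with sample_id=S009, wavelength=640nm: min(59.27, 82.19, 65.43) = 59.27.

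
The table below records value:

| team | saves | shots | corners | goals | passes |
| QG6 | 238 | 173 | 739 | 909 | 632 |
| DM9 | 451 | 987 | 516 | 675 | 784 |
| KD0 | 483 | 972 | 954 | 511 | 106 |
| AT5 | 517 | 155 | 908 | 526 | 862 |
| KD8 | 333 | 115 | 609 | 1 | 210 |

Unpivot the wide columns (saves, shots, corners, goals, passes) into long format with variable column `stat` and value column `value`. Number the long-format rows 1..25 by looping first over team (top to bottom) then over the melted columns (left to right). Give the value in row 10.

784

25 rows total (5 × 5). Row 10: index ⌊(10-1)/5⌋ = 1 into team → DM9; (10-1) mod 5 = 4 into the melted columns → passes.
So row 10 is (DM9, passes, 784); value = 784.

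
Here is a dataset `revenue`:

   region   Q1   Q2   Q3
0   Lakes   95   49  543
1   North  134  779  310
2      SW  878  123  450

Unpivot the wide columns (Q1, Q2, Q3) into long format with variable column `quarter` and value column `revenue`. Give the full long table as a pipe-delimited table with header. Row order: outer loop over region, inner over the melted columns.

| region | quarter | revenue |
| Lakes | Q1 | 95 |
| Lakes | Q2 | 49 |
| Lakes | Q3 | 543 |
| North | Q1 | 134 |
| North | Q2 | 779 |
| North | Q3 | 310 |
| SW | Q1 | 878 |
| SW | Q2 | 123 |
| SW | Q3 | 450 |

Each (region, column) pair becomes one row: 3 × 3 = 9 rows.
For example, (Lakes, Q1) → revenue=95.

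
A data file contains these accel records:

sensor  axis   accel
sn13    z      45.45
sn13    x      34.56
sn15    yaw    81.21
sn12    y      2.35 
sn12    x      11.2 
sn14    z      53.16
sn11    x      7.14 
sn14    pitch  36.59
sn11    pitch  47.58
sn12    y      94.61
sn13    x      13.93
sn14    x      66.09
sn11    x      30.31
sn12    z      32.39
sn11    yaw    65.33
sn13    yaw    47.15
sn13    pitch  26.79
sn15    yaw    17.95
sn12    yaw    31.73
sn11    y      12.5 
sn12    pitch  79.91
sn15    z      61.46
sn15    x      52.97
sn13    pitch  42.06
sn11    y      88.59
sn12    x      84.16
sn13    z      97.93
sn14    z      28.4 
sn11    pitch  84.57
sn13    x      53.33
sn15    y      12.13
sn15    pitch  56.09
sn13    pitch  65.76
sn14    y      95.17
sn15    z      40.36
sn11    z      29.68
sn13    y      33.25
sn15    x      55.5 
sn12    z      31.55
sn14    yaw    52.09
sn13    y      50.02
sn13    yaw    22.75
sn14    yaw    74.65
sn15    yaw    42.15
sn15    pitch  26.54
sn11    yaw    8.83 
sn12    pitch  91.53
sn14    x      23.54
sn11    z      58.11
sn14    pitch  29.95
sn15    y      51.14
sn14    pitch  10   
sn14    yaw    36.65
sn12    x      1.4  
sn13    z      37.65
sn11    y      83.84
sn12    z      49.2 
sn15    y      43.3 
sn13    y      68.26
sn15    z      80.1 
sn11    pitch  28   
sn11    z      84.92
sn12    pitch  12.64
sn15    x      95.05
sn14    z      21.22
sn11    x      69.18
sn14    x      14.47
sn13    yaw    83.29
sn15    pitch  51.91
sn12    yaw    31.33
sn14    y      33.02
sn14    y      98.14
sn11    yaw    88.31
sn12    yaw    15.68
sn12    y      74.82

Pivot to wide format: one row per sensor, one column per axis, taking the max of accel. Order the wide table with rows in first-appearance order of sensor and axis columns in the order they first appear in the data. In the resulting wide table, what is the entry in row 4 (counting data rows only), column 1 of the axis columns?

With rows in first-appearance order of sensor, row 4 is sensor=sn14. axis columns in first-appearance order: z, x, yaw, y, pitch; column 1 is z.
Long rows with sensor=sn14, axis=z: max(53.16, 28.4, 21.22) = 53.16.

53.16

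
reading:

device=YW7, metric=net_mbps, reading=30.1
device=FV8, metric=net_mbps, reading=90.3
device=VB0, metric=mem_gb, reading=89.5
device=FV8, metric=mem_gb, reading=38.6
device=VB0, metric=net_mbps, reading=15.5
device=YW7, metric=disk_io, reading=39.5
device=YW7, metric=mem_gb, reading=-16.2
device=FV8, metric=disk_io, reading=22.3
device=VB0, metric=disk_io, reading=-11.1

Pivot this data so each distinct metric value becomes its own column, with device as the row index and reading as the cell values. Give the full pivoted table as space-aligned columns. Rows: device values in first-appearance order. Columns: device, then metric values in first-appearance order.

device  net_mbps  mem_gb  disk_io
YW7     30.1      -16.2   39.5   
FV8     90.3      38.6    22.3   
VB0     15.5      89.5    -11.1  

Columns: device plus the 3 distinct metric values (net_mbps, mem_gb, disk_io).
For example, row YW7 column net_mbps takes reading=30.1 from the long row (YW7, net_mbps).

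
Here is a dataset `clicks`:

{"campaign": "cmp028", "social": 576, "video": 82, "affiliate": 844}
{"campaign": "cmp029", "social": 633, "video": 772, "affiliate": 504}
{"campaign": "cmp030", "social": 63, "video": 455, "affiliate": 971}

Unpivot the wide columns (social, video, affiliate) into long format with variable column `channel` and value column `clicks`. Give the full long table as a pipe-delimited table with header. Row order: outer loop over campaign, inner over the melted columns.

| campaign | channel | clicks |
| cmp028 | social | 576 |
| cmp028 | video | 82 |
| cmp028 | affiliate | 844 |
| cmp029 | social | 633 |
| cmp029 | video | 772 |
| cmp029 | affiliate | 504 |
| cmp030 | social | 63 |
| cmp030 | video | 455 |
| cmp030 | affiliate | 971 |

Each (campaign, column) pair becomes one row: 3 × 3 = 9 rows.
For example, (cmp028, social) → clicks=576.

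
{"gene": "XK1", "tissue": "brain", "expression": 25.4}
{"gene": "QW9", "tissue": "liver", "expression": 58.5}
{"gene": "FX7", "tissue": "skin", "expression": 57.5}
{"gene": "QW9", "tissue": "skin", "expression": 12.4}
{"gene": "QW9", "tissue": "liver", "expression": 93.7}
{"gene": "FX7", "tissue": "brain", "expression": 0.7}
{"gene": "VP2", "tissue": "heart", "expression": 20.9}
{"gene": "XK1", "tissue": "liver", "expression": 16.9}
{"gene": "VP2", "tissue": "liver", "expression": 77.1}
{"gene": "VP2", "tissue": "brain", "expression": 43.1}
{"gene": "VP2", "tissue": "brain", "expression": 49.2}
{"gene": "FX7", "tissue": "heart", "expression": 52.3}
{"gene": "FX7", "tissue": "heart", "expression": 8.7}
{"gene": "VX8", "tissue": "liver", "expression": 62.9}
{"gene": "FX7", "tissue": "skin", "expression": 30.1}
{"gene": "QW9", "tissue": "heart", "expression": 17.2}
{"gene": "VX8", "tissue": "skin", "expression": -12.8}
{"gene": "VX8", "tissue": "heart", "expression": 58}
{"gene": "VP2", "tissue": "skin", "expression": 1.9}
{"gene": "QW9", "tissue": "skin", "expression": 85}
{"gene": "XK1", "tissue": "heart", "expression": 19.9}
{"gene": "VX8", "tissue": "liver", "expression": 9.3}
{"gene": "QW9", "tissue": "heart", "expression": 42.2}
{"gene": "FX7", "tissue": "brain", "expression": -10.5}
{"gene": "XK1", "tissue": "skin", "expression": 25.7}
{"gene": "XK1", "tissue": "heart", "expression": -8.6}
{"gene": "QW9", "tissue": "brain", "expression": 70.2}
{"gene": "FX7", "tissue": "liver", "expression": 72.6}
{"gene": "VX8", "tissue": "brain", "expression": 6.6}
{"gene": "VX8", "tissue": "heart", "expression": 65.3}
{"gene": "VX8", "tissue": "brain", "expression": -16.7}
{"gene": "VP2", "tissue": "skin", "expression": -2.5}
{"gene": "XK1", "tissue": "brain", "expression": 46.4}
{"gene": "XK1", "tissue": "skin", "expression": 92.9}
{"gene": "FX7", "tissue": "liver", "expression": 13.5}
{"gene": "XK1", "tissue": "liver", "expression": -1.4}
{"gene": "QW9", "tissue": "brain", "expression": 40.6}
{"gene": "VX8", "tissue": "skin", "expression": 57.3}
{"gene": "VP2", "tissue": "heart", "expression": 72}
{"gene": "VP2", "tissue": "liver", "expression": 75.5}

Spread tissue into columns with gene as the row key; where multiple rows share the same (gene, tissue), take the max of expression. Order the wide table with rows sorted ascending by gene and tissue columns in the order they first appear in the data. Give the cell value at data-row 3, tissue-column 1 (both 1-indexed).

49.2

With rows sorted ascending by gene, row 3 is gene=VP2. tissue columns in first-appearance order: brain, liver, skin, heart; column 1 is brain.
Long rows with gene=VP2, tissue=brain: max(43.1, 49.2) = 49.2.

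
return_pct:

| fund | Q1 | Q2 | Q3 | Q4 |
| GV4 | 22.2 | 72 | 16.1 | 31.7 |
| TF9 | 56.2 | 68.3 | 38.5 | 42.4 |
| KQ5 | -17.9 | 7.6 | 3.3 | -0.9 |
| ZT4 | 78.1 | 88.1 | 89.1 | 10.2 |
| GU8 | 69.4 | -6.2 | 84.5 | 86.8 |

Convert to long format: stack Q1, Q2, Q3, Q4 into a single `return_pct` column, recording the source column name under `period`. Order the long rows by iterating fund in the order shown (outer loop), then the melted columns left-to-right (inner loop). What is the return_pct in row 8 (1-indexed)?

20 rows total (5 × 4). Row 8: index ⌊(8-1)/4⌋ = 1 into fund → TF9; (8-1) mod 4 = 3 into the melted columns → Q4.
So row 8 is (TF9, Q4, 42.4); return_pct = 42.4.

42.4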